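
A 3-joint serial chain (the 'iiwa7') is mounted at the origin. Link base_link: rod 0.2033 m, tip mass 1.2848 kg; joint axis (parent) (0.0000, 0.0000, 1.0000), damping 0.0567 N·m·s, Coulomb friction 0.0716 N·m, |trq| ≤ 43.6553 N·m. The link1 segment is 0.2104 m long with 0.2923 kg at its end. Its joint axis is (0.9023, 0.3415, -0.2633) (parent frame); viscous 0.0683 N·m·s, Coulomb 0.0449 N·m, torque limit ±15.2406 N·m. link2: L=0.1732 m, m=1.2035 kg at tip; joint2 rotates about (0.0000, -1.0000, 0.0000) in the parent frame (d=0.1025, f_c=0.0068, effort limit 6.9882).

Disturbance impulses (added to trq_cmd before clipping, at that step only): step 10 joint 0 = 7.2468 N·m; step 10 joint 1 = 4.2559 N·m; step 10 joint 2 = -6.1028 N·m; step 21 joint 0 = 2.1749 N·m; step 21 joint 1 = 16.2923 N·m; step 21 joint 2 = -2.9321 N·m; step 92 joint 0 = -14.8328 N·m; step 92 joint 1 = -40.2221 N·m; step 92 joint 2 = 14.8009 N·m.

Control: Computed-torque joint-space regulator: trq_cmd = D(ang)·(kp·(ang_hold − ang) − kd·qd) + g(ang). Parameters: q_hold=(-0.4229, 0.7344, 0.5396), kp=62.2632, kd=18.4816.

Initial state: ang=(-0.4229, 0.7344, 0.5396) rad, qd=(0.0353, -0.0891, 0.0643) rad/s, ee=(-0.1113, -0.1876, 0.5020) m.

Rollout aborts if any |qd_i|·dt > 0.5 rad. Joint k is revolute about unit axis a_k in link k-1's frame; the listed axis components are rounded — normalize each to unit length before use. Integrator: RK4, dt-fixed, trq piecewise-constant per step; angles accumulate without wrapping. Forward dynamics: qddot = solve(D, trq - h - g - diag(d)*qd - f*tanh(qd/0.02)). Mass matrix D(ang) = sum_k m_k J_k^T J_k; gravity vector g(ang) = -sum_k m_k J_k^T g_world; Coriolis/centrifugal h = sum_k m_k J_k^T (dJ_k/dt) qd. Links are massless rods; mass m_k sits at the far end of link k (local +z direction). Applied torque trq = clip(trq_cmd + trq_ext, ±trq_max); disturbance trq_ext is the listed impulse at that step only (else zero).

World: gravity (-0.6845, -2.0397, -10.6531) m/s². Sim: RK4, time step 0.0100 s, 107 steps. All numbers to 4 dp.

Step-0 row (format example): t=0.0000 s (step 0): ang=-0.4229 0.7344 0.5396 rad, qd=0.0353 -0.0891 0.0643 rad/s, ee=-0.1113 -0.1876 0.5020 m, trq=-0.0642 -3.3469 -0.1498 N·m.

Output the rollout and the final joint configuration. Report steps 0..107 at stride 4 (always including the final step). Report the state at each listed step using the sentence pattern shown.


t=0.0400 s (step 4): ang=-0.4229 0.7321 0.5402 rad, qd=0.0051 -0.0273 0.0192 rad/s, ee=-0.1113 -0.1869 0.5024 m, trq=-0.0822 -3.4885 -0.1246 N·m.
t=0.0800 s (step 8): ang=-0.4231 0.7316 0.5404 rad, qd=0.0043 -0.0020 0.0115 rad/s, ee=-0.1113 -0.1867 0.5025 m, trq=-0.0947 -3.5503 -0.1109 N·m.
t=0.1200 s (step 12): ang=-0.4220 0.7318 0.5186 rad, qd=0.1112 0.0232 -1.1705 rad/s, ee=-0.1086 -0.1897 0.5030 m, trq=-1.2211 -4.2784 0.8610 N·m.
t=0.1600 s (step 16): ang=-0.4181 0.7328 0.4906 rad, qd=0.0392 0.0177 -0.3953 rad/s, ee=-0.1046 -0.1939 0.5033 m, trq=-0.6016 -3.9841 0.4037 N·m.
t=0.2000 s (step 20): ang=-0.4176 0.7333 0.4821 rad, qd=-0.0010 0.0079 -0.0650 rad/s, ee=-0.1036 -0.1951 0.5034 m, trq=-0.3086 -3.8239 0.1818 N·m.
t=0.2400 s (step 24): ang=-0.4155 0.7574 0.4847 rad, qd=-0.0183 0.7125 0.0092 rad/s, ee=-0.1051 -0.2013 0.4986 m, trq=-0.4508 -5.9568 0.5235 N·m.
t=0.2800 s (step 28): ang=-0.4160 0.7753 0.4868 rad, qd=-0.0187 0.2342 0.0756 rad/s, ee=-0.1067 -0.2055 0.4950 m, trq=-0.2686 -4.8527 0.3008 N·m.
t=0.3200 s (step 32): ang=-0.4165 0.7796 0.4910 rad, qd=-0.0135 0.0080 0.1138 rad/s, ee=-0.1075 -0.2060 0.4940 m, trq=-0.1753 -4.2685 0.1698 N·m.
t=0.3600 s (step 36): ang=-0.4167 0.7781 0.4963 rad, qd=-0.0114 -0.0739 0.1343 rad/s, ee=-0.1081 -0.2049 0.4943 m, trq=-0.1240 -4.0044 0.0934 N·m.
t=0.4000 s (step 40): ang=-0.4170 0.7745 0.5019 rad, qd=-0.0113 -0.1033 0.1323 rad/s, ee=-0.1086 -0.2033 0.4949 m, trq=-0.1002 -3.8654 0.0474 N·m.
t=0.4400 s (step 44): ang=-0.4173 0.7702 0.5073 rad, qd=-0.0111 -0.1085 0.1212 rad/s, ee=-0.1090 -0.2015 0.4957 m, trq=-0.0905 -3.7884 0.0179 N·m.
t=0.4800 s (step 48): ang=-0.4175 0.7660 0.5121 rad, qd=-0.0117 -0.1026 0.1063 rad/s, ee=-0.1093 -0.1998 0.4965 m, trq=-0.0874 -3.7444 -0.0024 N·m.
t=0.5200 s (step 52): ang=-0.4177 0.7621 0.5164 rad, qd=-0.0118 -0.0922 0.0918 rad/s, ee=-0.1096 -0.1982 0.4972 m, trq=-0.0875 -3.7183 -0.0174 N·m.
t=0.5600 s (step 56): ang=-0.4179 0.7587 0.5202 rad, qd=-0.0116 -0.0805 0.0788 rad/s, ee=-0.1098 -0.1968 0.4978 m, trq=-0.0890 -3.7019 -0.0289 N·m.
t=0.6000 s (step 60): ang=-0.4180 0.7557 0.5235 rad, qd=-0.0113 -0.0692 0.0672 rad/s, ee=-0.1100 -0.1957 0.4983 m, trq=-0.0911 -3.6910 -0.0380 N·m.
t=0.6400 s (step 64): ang=-0.4182 0.7532 0.5264 rad, qd=-0.0109 -0.0590 0.0569 rad/s, ee=-0.1102 -0.1946 0.4987 m, trq=-0.0933 -3.6831 -0.0456 N·m.
t=0.6800 s (step 68): ang=-0.4183 0.7511 0.5289 rad, qd=-0.0105 -0.0500 0.0480 rad/s, ee=-0.1104 -0.1937 0.4991 m, trq=-0.0954 -3.6771 -0.0518 N·m.
t=0.7200 s (step 72): ang=-0.4184 0.7493 0.5311 rad, qd=-0.0102 -0.0424 0.0403 rad/s, ee=-0.1105 -0.1930 0.4994 m, trq=-0.0973 -3.6721 -0.0572 N·m.
t=0.7600 s (step 76): ang=-0.4185 0.7477 0.5329 rad, qd=-0.0098 -0.0360 0.0336 rad/s, ee=-0.1106 -0.1924 0.4996 m, trq=-0.0989 -3.6675 -0.0618 N·m.
t=0.8000 s (step 80): ang=-0.4186 0.7464 0.5346 rad, qd=-0.0095 -0.0308 0.0279 rad/s, ee=-0.1108 -0.1918 0.4998 m, trq=-0.1003 -3.6631 -0.0658 N·m.
t=0.8400 s (step 84): ang=-0.4186 0.7453 0.5360 rad, qd=-0.0091 -0.0266 0.0230 rad/s, ee=-0.1109 -0.1913 0.5000 m, trq=-0.1014 -3.6586 -0.0695 N·m.
t=0.8800 s (step 88): ang=-0.4186 0.7444 0.5373 rad, qd=-0.0087 -0.0232 0.0189 rad/s, ee=-0.1109 -0.1909 0.5002 m, trq=-0.1022 -3.6540 -0.0728 N·m.
t=0.9200 s (step 92): ang=-0.4186 0.7435 0.5384 rad, qd=-0.0083 -0.0204 0.0155 rad/s, ee=-0.1110 -0.1906 0.5003 m, trq=-14.9357 -15.2406 6.9882 N·m.
t=0.9600 s (step 96): ang=-0.5557 0.7165 0.4171 rad, qd=-1.7094 -0.3573 -0.9762 rad/s, ee=-0.1209 -0.1837 0.5075 m, trq=1.3735 -2.7073 -0.8824 N·m.
t=1.0000 s (step 100): ang=-0.5836 0.7100 0.4136 rad, qd=-0.0866 -0.0452 0.3260 rad/s, ee=-0.1249 -0.1791 0.5088 m, trq=0.5201 -3.2514 -0.3660 N·m.
t=1.0400 s (step 104): ang=-0.5832 0.7094 0.4220 rad, qd=0.0284 -0.0031 0.0484 rad/s, ee=-0.1256 -0.1778 0.5088 m, trq=0.1722 -3.4924 -0.1014 N·m.
t=1.0700 s (step 107): ang=-0.5818 0.7095 0.4217 rad, qd=0.0657 0.0101 -0.0435 rad/s, ee=-0.1254 -0.1781 0.5088 m.
final ang (rad): -0.5818 0.7095 0.4217


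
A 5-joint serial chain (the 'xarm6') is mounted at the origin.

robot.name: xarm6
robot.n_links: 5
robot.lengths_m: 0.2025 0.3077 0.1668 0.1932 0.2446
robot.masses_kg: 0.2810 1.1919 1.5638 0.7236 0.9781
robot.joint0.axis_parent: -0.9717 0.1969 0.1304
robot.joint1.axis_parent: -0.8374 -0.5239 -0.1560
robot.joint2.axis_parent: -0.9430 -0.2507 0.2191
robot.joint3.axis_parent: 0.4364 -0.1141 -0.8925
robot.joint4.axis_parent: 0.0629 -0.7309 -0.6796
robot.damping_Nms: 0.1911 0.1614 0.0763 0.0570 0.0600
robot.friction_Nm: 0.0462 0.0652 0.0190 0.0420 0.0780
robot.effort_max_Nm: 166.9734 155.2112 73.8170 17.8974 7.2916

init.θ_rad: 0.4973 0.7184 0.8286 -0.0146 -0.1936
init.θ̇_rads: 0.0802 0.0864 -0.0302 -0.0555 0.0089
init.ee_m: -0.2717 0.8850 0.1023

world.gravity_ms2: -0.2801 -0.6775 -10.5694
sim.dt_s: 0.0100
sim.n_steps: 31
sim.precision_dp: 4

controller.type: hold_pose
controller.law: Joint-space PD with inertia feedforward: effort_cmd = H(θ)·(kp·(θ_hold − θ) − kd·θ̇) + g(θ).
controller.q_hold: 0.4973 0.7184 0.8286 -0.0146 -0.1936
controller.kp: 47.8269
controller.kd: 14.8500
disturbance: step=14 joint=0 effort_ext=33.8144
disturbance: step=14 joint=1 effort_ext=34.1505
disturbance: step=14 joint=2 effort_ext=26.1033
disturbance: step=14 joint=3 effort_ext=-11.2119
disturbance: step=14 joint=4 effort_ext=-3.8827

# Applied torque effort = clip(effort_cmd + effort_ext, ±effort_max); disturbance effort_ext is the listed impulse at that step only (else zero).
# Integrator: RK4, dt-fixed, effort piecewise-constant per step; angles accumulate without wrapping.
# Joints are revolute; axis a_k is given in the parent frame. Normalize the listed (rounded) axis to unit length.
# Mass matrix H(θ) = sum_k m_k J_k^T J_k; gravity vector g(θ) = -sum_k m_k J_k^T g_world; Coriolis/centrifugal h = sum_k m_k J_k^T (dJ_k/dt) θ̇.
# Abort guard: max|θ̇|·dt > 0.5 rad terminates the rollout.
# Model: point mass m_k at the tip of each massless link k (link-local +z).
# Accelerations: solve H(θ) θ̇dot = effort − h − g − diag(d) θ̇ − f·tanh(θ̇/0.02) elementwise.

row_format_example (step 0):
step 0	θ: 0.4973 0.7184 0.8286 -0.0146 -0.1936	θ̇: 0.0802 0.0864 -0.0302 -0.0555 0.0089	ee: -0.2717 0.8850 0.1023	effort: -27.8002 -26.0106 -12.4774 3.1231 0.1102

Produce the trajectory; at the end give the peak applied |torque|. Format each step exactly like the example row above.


step 1	θ: 0.4981 0.7191 0.8285 -0.0148 -0.1937	θ̇: 0.0722 0.0651 -0.0146 -0.0331 0.0036	ee: -0.2719 0.8850 0.1011	effort: -27.3912 -25.6353 -12.2893 3.0706 0.1099
step 2	θ: 0.4988 0.7196 0.8285 -0.0148 -0.1938	θ̇: 0.0639 0.0488 -0.0058 -0.0237 0.0046	ee: -0.2720 0.8850 0.1001	effort: -27.0273 -25.3018 -12.1217 3.0243 0.1092
step 3	θ: 0.4994 0.7200 0.8286 -0.0147 -0.1939	θ̇: 0.0556 0.0365 -0.0012 -0.0204 0.0070	ee: -0.2720 0.8849 0.0992	effort: -26.7036 -25.0060 -11.9725 2.9834 0.1089
step 4	θ: 0.4999 0.7203 0.8287 -0.0147 -0.1940	θ̇: 0.0472 0.0277 0.0005 -0.0206 0.0098	ee: -0.2721 0.8849 0.0985	effort: -26.4159 -24.7445 -11.8400 2.9473 0.1089
step 5	θ: 0.5004 0.7205 0.8288 -0.0146 -0.1941	θ̇: 0.0390 0.0217 0.0002 -0.0226 0.0123	ee: -0.2722 0.8849 0.0980	effort: -26.1602 -24.5135 -11.7225 2.9152 0.1091
step 6	θ: 0.5008 0.7207 0.8289 -0.0145 -0.1941	θ̇: 0.0312 0.0175 -0.0011 -0.0249 0.0143	ee: -0.2722 0.8849 0.0975	effort: -25.9333 -24.3097 -11.6185 2.8868 0.1095
step 7	θ: 0.5011 0.7208 0.8290 -0.0145 -0.1942	θ̇: 0.0241 0.0146 -0.0027 -0.0268 0.0157	ee: -0.2723 0.8849 0.0971	effort: -25.7323 -24.1299 -11.5265 2.8616 0.1099
step 8	θ: 0.5013 0.7209 0.8291 -0.0145 -0.1942	θ̇: 0.0177 0.0123 -0.0043 -0.0281 0.0165	ee: -0.2723 0.8849 0.0968	effort: -25.5544 -23.9714 -11.4452 2.8393 0.1102
step 9	θ: 0.5015 0.7209 0.8292 -0.0144 -0.1942	θ̇: 0.0123 0.0103 -0.0056 -0.0287 0.0169	ee: -0.2723 0.8848 0.0966	effort: -25.3976 -23.8316 -11.3735 2.8195 0.1106
step 10	θ: 0.5016 0.7210 0.8293 -0.0144 -0.1942	θ̇: 0.0077 0.0085 -0.0067 -0.0288 0.0170	ee: -0.2723 0.8848 0.0964	effort: -25.2596 -23.7084 -11.3103 2.8020 0.1109
step 11	θ: 0.5017 0.7210 0.8293 -0.0144 -0.1943	θ̇: 0.0039 0.0068 -0.0076 -0.0286 0.0170	ee: -0.2724 0.8848 0.0963	effort: -25.1385 -23.6000 -11.2546 2.7866 0.1111
step 12	θ: 0.5017 0.7210 0.8294 -0.0144 -0.1943	θ̇: 0.0008 0.0052 -0.0084 -0.0283 0.0170	ee: -0.2724 0.8848 0.0962	effort: -25.0322 -23.5046 -11.2055 2.7729 0.1113
step 13	θ: 0.5017 0.7210 0.8294 -0.0143 -0.1943	θ̇: -0.0018 0.0038 -0.0091 -0.0279 0.0170	ee: -0.2724 0.8848 0.0962	effort: -24.9391 -23.4209 -11.1624 2.7610 0.1115
step 14	θ: 0.5017 0.7210 0.8295 -0.0143 -0.1943	θ̇: -0.0039 0.0026 -0.0098 -0.0276 0.0170	ee: -0.2724 0.8848 0.0962	effort: 8.9569 10.8031 14.9787 -8.4615 -3.7711
step 15	θ: 0.5018 0.7209 0.8290 -0.0257 -0.1946	θ̇: 0.0101 -0.0244 -0.0909 -2.2550 -0.0656	ee: -0.2713 0.8843 0.0942	effort: -29.8858 -28.4274 -15.0272 4.4210 0.7138
step 16	θ: 0.5019 0.7205 0.8285 -0.0454 -0.1958	θ̇: 0.0193 -0.0444 -0.0003 -1.6863 -0.1838	ee: -0.2694 0.8834 0.0906	effort: -29.2072 -27.7406 -14.5189 4.1976 0.6776
step 17	θ: 0.5021 0.7201 0.8288 -0.0602 -0.1979	θ̇: 0.0185 -0.0455 0.0412 -1.2796 -0.2226	ee: -0.2679 0.8826 0.0877	effort: -28.6030 -27.1317 -14.0622 4.0039 0.6356
step 18	θ: 0.5023 0.7196 0.8293 -0.0714 -0.2001	θ̇: 0.0141 -0.0397 0.0592 -0.9738 -0.2211	ee: -0.2666 0.8819 0.0853	effort: -28.0665 -26.5921 -13.6558 3.8347 0.5915
step 19	θ: 0.5024 0.7193 0.8299 -0.0800 -0.2022	θ̇: 0.0084 -0.0315 0.0643 -0.7383 -0.1982	ee: -0.2655 0.8814 0.0833	effort: -27.5911 -26.1141 -13.2954 3.6864 0.5477
step 20	θ: 0.5024 0.7190 0.8305 -0.0864 -0.2040	θ̇: 0.0030 -0.0234 0.0622 -0.5543 -0.1643	ee: -0.2647 0.8809 0.0818	effort: -27.1708 -25.6906 -12.9759 3.5560 0.5055
step 21	θ: 0.5025 0.7188 0.8311 -0.0912 -0.2055	θ̇: -0.0014 -0.0167 0.0568 -0.4080 -0.1262	ee: -0.2641 0.8805 0.0806	effort: -26.7996 -25.3150 -12.6931 3.4411 0.4656
step 22	θ: 0.5024 0.7187 0.8317 -0.0947 -0.2066	θ̇: -0.0045 -0.0119 0.0502 -0.2902 -0.0875	ee: -0.2637 0.8802 0.0797	effort: -26.4720 -24.9817 -12.4430 3.3398 0.4284
step 23	θ: 0.5024 0.7186 0.8321 -0.0971 -0.2073	θ̇: -0.0066 -0.0087 0.0432 -0.1946 -0.0507	ee: -0.2633 0.8799 0.0791	effort: -26.1827 -24.6862 -12.2219 3.2504 0.3942
step 24	θ: 0.5023 0.7185 0.8325 -0.0987 -0.2076	θ̇: -0.0078 -0.0070 0.0382 -0.1114 -0.0211	ee: -0.2632 0.8797 0.0787	effort: -25.9274 -24.4246 -12.0268 3.1714 0.3638
step 25	θ: 0.5022 0.7184 0.8329 -0.0994 -0.2077	θ̇: -0.0079 -0.0075 0.0406 -0.0222 -0.0125	ee: -0.2631 0.8796 0.0784	effort: -25.7020 -24.1939 -11.8547 3.1020 0.3401
step 26	θ: 0.5021 0.7183 0.8333 -0.0993 -0.2078	θ̇: -0.0114 -0.0008 0.0206 0.0000 0.0107	ee: -0.2631 0.8795 0.0784	effort: -25.5033 -23.9905 -11.7031 3.0463 0.3222
step 27	θ: 0.5020 0.7183 0.8335 -0.0990 -0.2078	θ̇: -0.0126 0.0016 0.0094 0.0294 0.0146	ee: -0.2631 0.8795 0.0784	effort: -25.3290 -23.8098 -11.5713 2.9996 0.3116
step 28	θ: 0.5019 0.7183 0.8335 -0.0987 -0.2077	θ̇: -0.0130 0.0026 -0.0040 0.0392 0.0145	ee: -0.2631 0.8795 0.0785	effort: -25.1767 -23.6493 -11.4577 2.9628 0.3070
step 29	θ: 0.5018 0.7184 0.8334 -0.0982 -0.2075	θ̇: -0.0130 0.0026 -0.0145 0.0469 0.0152	ee: -0.2632 0.8795 0.0788	effort: -25.0433 -23.5086 -11.3598 2.9311 0.3027
step 30	θ: 0.5016 0.7184 0.8332 -0.0977 -0.2074	θ̇: -0.0128 0.0021 -0.0224 0.0543 0.0155	ee: -0.2632 0.8796 0.0791	effort: -24.9266 -23.3859 -11.2753 2.9035 0.2986
step 31	θ: 0.5015 0.7184 0.8330 -0.0972 -0.2072	θ̇: -0.0125 0.0016 -0.0287 0.0607 0.0155	ee: -0.2633 0.8797 0.0794
max |effort| (N·m): 29.8858


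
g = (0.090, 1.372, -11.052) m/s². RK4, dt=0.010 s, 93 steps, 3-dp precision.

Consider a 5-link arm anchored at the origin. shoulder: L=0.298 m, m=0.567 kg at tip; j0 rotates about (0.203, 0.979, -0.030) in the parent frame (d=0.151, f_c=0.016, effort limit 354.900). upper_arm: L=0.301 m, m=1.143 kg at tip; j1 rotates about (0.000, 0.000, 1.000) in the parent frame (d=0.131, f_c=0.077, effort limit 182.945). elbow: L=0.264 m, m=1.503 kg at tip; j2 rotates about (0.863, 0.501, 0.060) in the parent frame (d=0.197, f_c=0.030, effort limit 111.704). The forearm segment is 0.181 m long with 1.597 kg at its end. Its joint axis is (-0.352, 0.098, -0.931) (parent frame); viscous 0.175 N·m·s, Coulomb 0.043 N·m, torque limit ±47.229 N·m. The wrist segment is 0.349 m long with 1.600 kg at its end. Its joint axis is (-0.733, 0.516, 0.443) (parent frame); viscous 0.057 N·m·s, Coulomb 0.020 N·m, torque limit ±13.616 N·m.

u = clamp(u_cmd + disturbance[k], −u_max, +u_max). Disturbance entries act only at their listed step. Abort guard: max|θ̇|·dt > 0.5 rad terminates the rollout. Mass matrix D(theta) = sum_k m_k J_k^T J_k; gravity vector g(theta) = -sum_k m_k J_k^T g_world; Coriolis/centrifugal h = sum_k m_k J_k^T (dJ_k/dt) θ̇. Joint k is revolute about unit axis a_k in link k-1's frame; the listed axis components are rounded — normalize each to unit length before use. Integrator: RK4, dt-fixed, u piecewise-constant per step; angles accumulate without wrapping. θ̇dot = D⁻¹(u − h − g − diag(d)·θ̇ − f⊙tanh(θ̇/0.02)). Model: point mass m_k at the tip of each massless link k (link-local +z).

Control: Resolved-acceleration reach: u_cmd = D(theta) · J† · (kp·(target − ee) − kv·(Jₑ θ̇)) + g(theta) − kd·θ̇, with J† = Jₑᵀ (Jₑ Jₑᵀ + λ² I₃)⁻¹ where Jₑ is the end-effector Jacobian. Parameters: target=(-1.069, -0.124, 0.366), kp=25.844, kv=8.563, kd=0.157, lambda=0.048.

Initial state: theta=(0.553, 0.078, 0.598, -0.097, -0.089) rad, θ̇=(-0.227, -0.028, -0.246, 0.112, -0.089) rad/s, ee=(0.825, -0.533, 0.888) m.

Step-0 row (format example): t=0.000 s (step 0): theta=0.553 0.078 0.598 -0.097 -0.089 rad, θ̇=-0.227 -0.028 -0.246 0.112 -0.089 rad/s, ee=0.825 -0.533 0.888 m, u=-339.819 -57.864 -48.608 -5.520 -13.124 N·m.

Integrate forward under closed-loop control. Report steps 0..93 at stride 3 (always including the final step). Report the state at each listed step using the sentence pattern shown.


t=0.030 s (step 3): theta=0.481 0.153 0.667 -0.113 -0.075 rad, θ̇=-4.310 4.169 4.471 -1.702 1.015 rad/s, ee=0.799 -0.526 0.893 m, u=-242.231 -43.480 -42.090 -2.400 -8.932 N·m.
t=0.060 s (step 6): theta=0.317 0.277 0.837 -0.198 -0.046 rad, θ̇=-6.346 3.685 6.444 -3.721 0.557 rad/s, ee=0.734 -0.510 0.889 m, u=-140.399 -28.195 -31.150 0.370 -4.457 N·m.
t=0.090 s (step 9): theta=0.115 0.366 1.028 -0.315 -0.059 rad, θ̇=-6.988 2.387 5.961 -4.127 -1.528 rad/s, ee=0.636 -0.486 0.878 m, u=-74.917 -16.666 -22.952 1.892 -1.203 N·m.
t=0.120 s (step 12): theta=-0.097 0.425 1.183 -0.439 -0.141 rad, θ̇=-7.044 1.597 4.260 -4.220 -3.913 rad/s, ee=0.518 -0.458 0.861 m, u=-33.031 -8.401 -18.398 2.939 1.072 N·m.
t=0.150 s (step 15): theta=-0.304 0.466 1.280 -0.562 -0.292 rad, θ̇=-6.763 1.172 2.175 -3.969 -6.099 rad/s, ee=0.389 -0.428 0.839 m, u=-2.273 -2.639 -14.812 3.460 2.814 N·m.
t=0.180 s (step 18): theta=-0.499 0.497 1.314 -0.675 -0.500 rad, θ̇=-6.174 0.936 0.126 -3.535 -7.627 rad/s, ee=0.255 -0.395 0.814 m, u=22.791 1.199 -10.144 3.246 4.174 N·m.
t=0.210 s (step 21): theta=-0.672 0.523 1.291 -0.774 -0.740 rad, θ̇=-5.325 0.783 -1.649 -3.062 -8.245 rad/s, ee=0.121 -0.361 0.787 m, u=43.250 3.569 -3.881 2.248 5.180 N·m.
t=0.240 s (step 24): theta=-0.817 0.544 1.219 -0.859 -0.986 rad, θ̇=-4.328 0.653 -3.069 -2.609 -8.060 rad/s, ee=-0.010 -0.327 0.761 m, u=58.775 4.910 3.220 0.671 5.849 N·m.
t=0.270 s (step 27): theta=-0.932 0.562 1.110 -0.930 -1.218 rad, θ̇=-3.306 0.522 -4.150 -2.168 -7.350 rad/s, ee=-0.135 -0.295 0.736 m, u=69.489 5.672 10.037 -1.160 6.215 N·m.
t=0.300 s (step 30): theta=-1.016 0.575 0.973 -0.989 -1.424 rad, θ̇=-2.353 0.376 -4.944 -1.726 -6.355 rad/s, ee=-0.252 -0.267 0.712 m, u=76.149 6.207 15.780 -2.964 6.332 N·m.
t=0.330 s (step 33): theta=-1.074 0.584 0.816 -1.034 -1.598 rad, θ̇=-1.525 0.201 -5.498 -1.272 -5.211 rad/s, ee=-0.359 -0.244 0.689 m, u=79.716 6.703 20.140 -4.580 6.248 N·m.
t=0.360 s (step 36): theta=-1.109 0.587 0.645 -1.065 -1.736 rad, θ̇=-0.855 -0.020 -5.824 -0.802 -3.953 rad/s, ee=-0.458 -0.224 0.666 m, u=81.069 7.199 23.152 -5.946 5.994 N·m.
t=0.390 s (step 39): theta=-1.127 0.583 0.469 -1.081 -1.834 rad, θ̇=-0.375 -0.282 -5.861 -0.305 -2.573 rad/s, ee=-0.547 -0.209 0.644 m, u=81.029 7.626 25.062 -7.067 5.575 N·m.
t=0.420 s (step 42): theta=-1.134 0.570 0.298 -1.084 -1.889 rad, θ̇=-0.112 -0.612 -5.523 0.120 -1.095 rad/s, ee=-0.627 -0.197 0.623 m, u=80.174 7.904 26.131 -7.946 4.994 N·m.
t=0.450 s (step 45): theta=-1.136 0.546 0.143 -1.076 -1.901 rad, θ̇=-0.085 -0.888 -4.721 0.452 0.287 rad/s, ee=-0.699 -0.186 0.602 m, u=79.336 7.992 26.749 -8.625 4.297 N·m.
t=0.480 s (step 48): theta=-1.141 0.523 0.018 -1.053 -1.878 rad, θ̇=-0.218 -0.477 -3.577 1.111 1.107 rad/s, ee=-0.763 -0.176 0.581 m, u=79.450 7.813 27.355 -9.202 3.627 N·m.
t=0.510 s (step 51): theta=-1.149 0.514 -0.076 -1.016 -1.838 rad, θ̇=-0.295 -0.249 -2.726 1.249 1.521 rad/s, ee=-0.820 -0.166 0.559 m, u=79.075 7.536 27.608 -9.466 3.030 N·m.
t=0.540 s (step 54): theta=-1.158 0.505 -0.147 -0.982 -1.789 rad, θ̇=-0.341 -0.226 -2.063 1.092 1.688 rad/s, ee=-0.869 -0.156 0.538 m, u=78.311 7.269 27.593 -9.550 2.524 N·m.
t=0.570 s (step 57): theta=-1.169 0.499 -0.201 -0.952 -1.738 rad, θ̇=-0.361 -0.199 -1.542 0.922 1.658 rad/s, ee=-0.910 -0.146 0.518 m, u=77.271 6.996 27.384 -9.535 2.134 N·m.
t=0.600 s (step 60): theta=-1.180 0.493 -0.241 -0.927 -1.690 rad, θ̇=-0.359 -0.170 -1.143 0.775 1.518 rad/s, ee=-0.945 -0.137 0.498 m, u=75.968 6.726 27.008 -9.452 1.855 N·m.
t=0.630 s (step 63): theta=-1.190 0.488 -0.271 -0.906 -1.647 rad, θ̇=-0.343 -0.145 -0.840 0.655 1.329 rad/s, ee=-0.974 -0.129 0.480 m, u=74.500 6.469 26.515 -9.322 1.672 N·m.
t=0.660 s (step 66): theta=-1.200 0.484 -0.292 -0.888 -1.611 rad, θ̇=-0.318 -0.124 -0.609 0.559 1.124 rad/s, ee=-0.998 -0.122 0.463 m, u=72.976 6.229 25.956 -9.165 1.567 N·m.
t=0.690 s (step 69): theta=-1.209 0.480 -0.308 -0.872 -1.580 rad, θ̇=-0.290 -0.105 -0.434 0.482 0.924 rad/s, ee=-1.017 -0.116 0.448 m, u=71.476 6.010 25.370 -8.993 1.522 N·m.
t=0.720 s (step 72): theta=-1.218 0.477 -0.319 -0.859 -1.555 rad, θ̇=-0.260 -0.089 -0.300 0.419 0.738 rad/s, ee=-1.032 -0.111 0.435 m, u=70.051 5.814 24.786 -8.818 1.521 N·m.
t=0.750 s (step 75): theta=-1.225 0.475 -0.326 -0.847 -1.535 rad, θ̇=-0.230 -0.074 -0.198 0.367 0.573 rad/s, ee=-1.045 -0.108 0.423 m, u=68.725 5.639 24.224 -8.644 1.550 N·m.
t=0.780 s (step 78): theta=-1.231 0.473 -0.331 -0.837 -1.520 rad, θ̇=-0.202 -0.059 -0.121 0.323 0.429 rad/s, ee=-1.054 -0.105 0.413 m, u=67.508 5.487 23.693 -8.476 1.599 N·m.
t=0.810 s (step 81): theta=-1.237 0.471 -0.333 -0.828 -1.509 rad, θ̇=-0.176 -0.047 -0.062 0.285 0.309 rad/s, ee=-1.062 -0.104 0.404 m, u=66.400 5.357 23.199 -8.318 1.660 N·m.
t=0.840 s (step 84): theta=-1.242 0.470 -0.335 -0.820 -1.502 rad, θ̇=-0.152 -0.035 -0.017 0.251 0.208 rad/s, ee=-1.067 -0.103 0.396 m, u=65.400 5.246 22.748 -8.170 1.727 N·m.
t=0.870 s (step 87): theta=-1.246 0.469 -0.335 -0.813 -1.497 rad, θ̇=-0.129 -0.023 0.013 0.222 0.124 rad/s, ee=-1.072 -0.103 0.390 m, u=64.520 5.153 22.348 -8.033 1.796 N·m.
t=0.900 s (step 90): theta=-1.250 0.469 -0.334 -0.806 -1.494 rad, θ̇=-0.108 -0.018 0.032 0.192 0.057 rad/s, ee=-1.075 -0.103 0.385 m, u=63.750 5.077 21.998 -7.909 1.864 N·m.
t=0.930 s (step 93): theta=-1.253 0.468 -0.333 -0.801 -1.493 rad, θ̇=-0.089 -0.016 0.047 0.164 0.006 rad/s, ee=-1.077 -0.103 0.380 m.


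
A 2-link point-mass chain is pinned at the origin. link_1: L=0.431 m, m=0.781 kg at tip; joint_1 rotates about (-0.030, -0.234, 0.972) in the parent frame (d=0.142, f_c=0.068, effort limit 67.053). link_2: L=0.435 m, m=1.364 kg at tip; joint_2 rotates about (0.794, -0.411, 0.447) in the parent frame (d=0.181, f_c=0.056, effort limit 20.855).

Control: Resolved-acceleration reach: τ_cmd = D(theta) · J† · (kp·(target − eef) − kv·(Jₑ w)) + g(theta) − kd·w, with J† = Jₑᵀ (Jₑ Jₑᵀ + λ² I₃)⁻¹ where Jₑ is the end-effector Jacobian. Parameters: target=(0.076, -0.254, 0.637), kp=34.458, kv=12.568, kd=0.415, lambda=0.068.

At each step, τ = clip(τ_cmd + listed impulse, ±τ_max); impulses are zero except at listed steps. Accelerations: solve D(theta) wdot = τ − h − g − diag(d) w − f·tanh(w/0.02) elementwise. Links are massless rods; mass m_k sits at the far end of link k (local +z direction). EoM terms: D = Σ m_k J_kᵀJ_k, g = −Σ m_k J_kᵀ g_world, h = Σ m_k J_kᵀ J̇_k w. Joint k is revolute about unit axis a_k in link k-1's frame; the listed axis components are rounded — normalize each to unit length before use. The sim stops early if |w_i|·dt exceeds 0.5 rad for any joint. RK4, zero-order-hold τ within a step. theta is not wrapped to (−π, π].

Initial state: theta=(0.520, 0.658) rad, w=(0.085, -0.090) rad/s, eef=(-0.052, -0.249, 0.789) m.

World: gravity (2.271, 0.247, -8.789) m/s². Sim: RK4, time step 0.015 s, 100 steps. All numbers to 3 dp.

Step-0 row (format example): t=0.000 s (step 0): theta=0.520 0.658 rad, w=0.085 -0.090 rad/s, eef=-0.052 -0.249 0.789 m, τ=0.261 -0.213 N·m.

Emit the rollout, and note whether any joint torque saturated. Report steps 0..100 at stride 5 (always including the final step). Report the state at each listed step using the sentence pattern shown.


t=0.075 s (step 5): theta=0.531 0.677 rad, w=0.194 0.476 rad/s, eef=-0.049 -0.255 0.785 m, τ=0.041 -2.049 N·m.
t=0.150 s (step 10): theta=0.548 0.719 rad, w=0.262 0.601 rad/s, eef=-0.041 -0.267 0.776 m, τ=-0.033 -2.762 N·m.
t=0.225 s (step 15): theta=0.570 0.764 rad, w=0.305 0.592 rad/s, eef=-0.032 -0.280 0.766 m, τ=-0.068 -3.101 N·m.
t=0.300 s (step 20): theta=0.594 0.807 rad, w=0.326 0.545 rad/s, eef=-0.022 -0.291 0.757 m, τ=-0.089 -3.302 N·m.
t=0.375 s (step 25): theta=0.618 0.845 rad, w=0.332 0.490 rad/s, eef=-0.012 -0.300 0.747 m, τ=-0.103 -3.444 N·m.
t=0.450 s (step 30): theta=0.643 0.880 rad, w=0.328 0.436 rad/s, eef=-0.002 -0.308 0.739 m, τ=-0.113 -3.553 N·m.
t=0.525 s (step 35): theta=0.667 0.911 rad, w=0.317 0.386 rad/s, eef=0.008 -0.314 0.732 m, τ=-0.120 -3.640 N·m.
t=0.600 s (step 40): theta=0.691 0.938 rad, w=0.303 0.340 rad/s, eef=0.017 -0.318 0.725 m, τ=-0.123 -3.711 N·m.
t=0.675 s (step 45): theta=0.713 0.962 rad, w=0.287 0.299 rad/s, eef=0.026 -0.322 0.719 m, τ=-0.124 -3.767 N·m.
t=0.750 s (step 50): theta=0.734 0.983 rad, w=0.269 0.261 rad/s, eef=0.034 -0.324 0.714 m, τ=-0.123 -3.813 N·m.
t=0.825 s (step 55): theta=0.753 1.001 rad, w=0.252 0.228 rad/s, eef=0.041 -0.326 0.710 m, τ=-0.121 -3.850 N·m.
t=0.900 s (step 60): theta=0.772 1.017 rad, w=0.235 0.199 rad/s, eef=0.048 -0.327 0.706 m, τ=-0.117 -3.880 N·m.
t=0.975 s (step 65): theta=0.789 1.031 rad, w=0.219 0.173 rad/s, eef=0.054 -0.328 0.703 m, τ=-0.112 -3.904 N·m.
t=1.050 s (step 70): theta=0.804 1.043 rad, w=0.203 0.150 rad/s, eef=0.059 -0.328 0.700 m, τ=-0.107 -3.922 N·m.
t=1.125 s (step 75): theta=0.819 1.054 rad, w=0.188 0.130 rad/s, eef=0.064 -0.328 0.697 m, τ=-0.102 -3.937 N·m.
t=1.200 s (step 80): theta=0.833 1.063 rad, w=0.174 0.112 rad/s, eef=0.068 -0.328 0.695 m, τ=-0.096 -3.949 N·m.
t=1.275 s (step 85): theta=0.845 1.071 rad, w=0.161 0.096 rad/s, eef=0.072 -0.328 0.694 m, τ=-0.091 -3.959 N·m.
t=1.350 s (step 90): theta=0.857 1.077 rad, w=0.149 0.083 rad/s, eef=0.076 -0.328 0.692 m, τ=-0.086 -3.966 N·m.
t=1.425 s (step 95): theta=0.867 1.083 rad, w=0.138 0.071 rad/s, eef=0.079 -0.327 0.691 m, τ=-0.081 -3.971 N·m.
t=1.500 s (step 100): theta=0.877 1.088 rad, w=0.127 0.061 rad/s, eef=0.082 -0.327 0.690 m.
any joint saturated: no


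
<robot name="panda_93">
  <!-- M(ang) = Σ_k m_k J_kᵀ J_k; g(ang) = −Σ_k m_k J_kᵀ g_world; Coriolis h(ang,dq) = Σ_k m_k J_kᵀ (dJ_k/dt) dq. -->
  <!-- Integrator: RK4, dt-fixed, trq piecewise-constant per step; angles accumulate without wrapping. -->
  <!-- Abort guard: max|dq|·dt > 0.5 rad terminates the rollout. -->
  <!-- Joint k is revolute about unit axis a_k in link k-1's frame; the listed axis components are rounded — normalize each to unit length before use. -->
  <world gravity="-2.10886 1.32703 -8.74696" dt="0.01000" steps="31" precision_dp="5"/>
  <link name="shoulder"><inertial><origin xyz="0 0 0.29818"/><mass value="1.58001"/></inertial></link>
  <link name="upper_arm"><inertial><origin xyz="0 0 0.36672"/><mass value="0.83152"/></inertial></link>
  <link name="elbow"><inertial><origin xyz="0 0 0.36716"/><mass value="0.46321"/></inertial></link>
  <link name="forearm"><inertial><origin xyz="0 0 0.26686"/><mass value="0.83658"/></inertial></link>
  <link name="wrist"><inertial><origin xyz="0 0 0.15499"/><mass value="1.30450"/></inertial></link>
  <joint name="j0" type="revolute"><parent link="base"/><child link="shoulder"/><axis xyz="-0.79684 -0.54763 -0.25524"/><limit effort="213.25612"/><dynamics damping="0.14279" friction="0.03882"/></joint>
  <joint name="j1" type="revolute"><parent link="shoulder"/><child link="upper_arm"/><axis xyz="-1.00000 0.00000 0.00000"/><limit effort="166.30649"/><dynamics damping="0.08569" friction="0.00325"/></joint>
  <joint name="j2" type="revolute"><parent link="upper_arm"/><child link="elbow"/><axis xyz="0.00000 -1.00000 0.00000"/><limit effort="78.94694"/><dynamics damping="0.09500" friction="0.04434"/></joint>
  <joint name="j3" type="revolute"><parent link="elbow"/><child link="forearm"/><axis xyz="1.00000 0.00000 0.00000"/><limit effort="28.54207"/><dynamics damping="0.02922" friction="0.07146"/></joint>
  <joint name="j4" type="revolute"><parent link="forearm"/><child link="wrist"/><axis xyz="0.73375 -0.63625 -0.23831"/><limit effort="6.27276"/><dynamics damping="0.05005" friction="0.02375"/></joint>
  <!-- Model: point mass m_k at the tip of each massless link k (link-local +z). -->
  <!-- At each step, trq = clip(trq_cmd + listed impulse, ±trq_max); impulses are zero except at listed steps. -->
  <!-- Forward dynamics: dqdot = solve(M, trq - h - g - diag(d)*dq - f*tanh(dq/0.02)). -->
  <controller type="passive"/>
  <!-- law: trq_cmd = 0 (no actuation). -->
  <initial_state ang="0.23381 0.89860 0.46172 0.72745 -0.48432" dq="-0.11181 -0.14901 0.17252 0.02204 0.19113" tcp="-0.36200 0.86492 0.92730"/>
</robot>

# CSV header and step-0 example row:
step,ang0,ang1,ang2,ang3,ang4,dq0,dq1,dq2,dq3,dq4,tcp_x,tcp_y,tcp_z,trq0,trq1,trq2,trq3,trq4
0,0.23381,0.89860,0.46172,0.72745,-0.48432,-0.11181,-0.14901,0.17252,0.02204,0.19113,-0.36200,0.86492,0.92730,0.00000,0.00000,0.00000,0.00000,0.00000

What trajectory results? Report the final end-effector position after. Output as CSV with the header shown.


step,ang0,ang1,ang2,ang3,ang4,dq0,dq1,dq2,dq3,dq4,tcp_x,tcp_y,tcp_z,trq0,trq1,trq2,trq3,trq4
1,0.23309,0.89742,0.46374,0.72912,-0.48342,-0.03272,-0.08698,0.23212,0.30905,-0.00220,-0.36322,0.86242,0.92886,0.00000,0.00000,0.00000,0.00000,0.00000
2,0.23314,0.89688,0.46636,0.73357,-0.48414,0.04137,-0.01964,0.29055,0.57887,-0.13319,-0.36466,0.86008,0.92957,0.00000,0.00000,0.00000,0.00000,0.00000
3,0.23392,0.89702,0.46956,0.74067,-0.48604,0.11425,0.04786,0.34918,0.84007,-0.24455,-0.36634,0.85790,0.92944,0.00000,0.00000,0.00000,0.00000,0.00000
4,0.23543,0.89783,0.47334,0.75035,-0.48898,0.18803,0.11296,0.40760,1.09342,-0.34073,-0.36825,0.85586,0.92846,0.00000,0.00000,0.00000,0.00000,0.00000
5,0.23768,0.89927,0.47771,0.76251,-0.49280,0.26342,0.17455,0.46572,1.33752,-0.42043,-0.37040,0.85396,0.92664,0.00000,0.00000,0.00000,0.00000,0.00000
6,0.24070,0.90130,0.48265,0.77706,-0.49733,0.34115,0.23153,0.52346,1.57111,-0.48277,-0.37280,0.85221,0.92398,0.00000,0.00000,0.00000,0.00000,0.00000
7,0.24451,0.90388,0.48818,0.79389,-0.50239,0.42185,0.28289,0.58079,1.79306,-0.52710,-0.37544,0.85060,0.92047,0.00000,0.00000,0.00000,0.00000,0.00000
8,0.24915,0.90694,0.49427,0.81288,-0.50781,0.50611,0.32774,0.63772,2.00237,-0.55306,-0.37832,0.84913,0.91611,0.00000,0.00000,0.00000,0.00000,0.00000
9,0.25465,0.91041,0.50093,0.83389,-0.51339,0.59446,0.36525,0.69429,2.19816,-0.56053,-0.38145,0.84779,0.91089,0.00000,0.00000,0.00000,0.00000,0.00000
10,0.26106,0.91422,0.50815,0.85680,-0.51896,0.68737,0.39470,0.75058,2.37968,-0.54966,-0.38483,0.84657,0.90482,0.00000,0.00000,0.00000,0.00000,0.00000
11,0.26841,0.91828,0.51594,0.88144,-0.52432,0.78524,0.41542,0.80665,2.54631,-0.52084,-0.38845,0.84548,0.89787,0.00000,0.00000,0.00000,0.00000,0.00000
12,0.27678,0.92250,0.52429,0.90767,-0.52932,0.88845,0.42683,0.86260,2.69754,-0.47469,-0.39231,0.84450,0.89006,0.00000,0.00000,0.00000,0.00000,0.00000
13,0.28620,0.92678,0.53319,0.93534,-0.53376,0.99732,0.42837,0.91849,2.83298,-0.41200,-0.39642,0.84364,0.88136,0.00000,0.00000,0.00000,0.00000,0.00000
14,0.29674,0.93103,0.54266,0.96428,-0.53750,1.11214,0.41956,0.97436,2.95232,-0.33378,-0.40077,0.84289,0.87178,0.00000,0.00000,0.00000,0.00000,0.00000
15,0.30847,0.93514,0.55268,0.99433,-0.54039,1.23317,0.39991,1.03021,3.05535,-0.24116,-0.40536,0.84225,0.86131,0.00000,0.00000,0.00000,0.00000,0.00000
16,0.32143,0.93899,0.56326,1.02533,-0.54228,1.36067,0.36896,1.08596,3.14195,-0.13543,-0.41019,0.84172,0.84994,0.00000,0.00000,0.00000,0.00000,0.00000
17,0.33570,0.94248,0.57440,1.05711,-0.54306,1.49490,0.32612,1.14152,3.21234,-0.01932,-0.41525,0.84129,0.83766,0.00000,0.00000,0.00000,0.00000,0.00000
18,0.35136,0.94546,0.58609,1.08956,-0.54280,1.63812,0.26725,1.19824,3.27518,0.06427,-0.42053,0.84097,0.82447,0.00000,0.00000,0.00000,0.00000,0.00000
19,0.36849,0.94778,0.59836,1.12256,-0.54175,1.78877,0.19484,1.25449,3.32376,0.14772,-0.42603,0.84077,0.81034,0.00000,0.00000,0.00000,0.00000,0.00000
20,0.38716,0.94931,0.61118,1.15598,-0.53982,1.94640,0.10943,1.30935,3.35584,0.24093,-0.43175,0.84068,0.79527,0.00000,0.00000,0.00000,0.00000,0.00000
21,0.40744,0.94992,0.62454,1.18963,-0.53691,2.11114,0.01049,1.36211,3.37156,0.34210,-0.43767,0.84071,0.77926,0.00000,0.00000,0.00000,0.00000,0.00000
22,0.42940,0.94947,0.63841,1.22335,-0.53295,2.28287,-0.10223,1.41197,3.37093,0.44987,-0.44381,0.84085,0.76231,0.00000,0.00000,0.00000,0.00000,0.00000
23,0.45312,0.94783,0.65276,1.25699,-0.52790,2.46186,-0.22960,1.45768,3.35436,0.56177,-0.45016,0.84111,0.74440,0.00000,0.00000,0.00000,0.00000,0.00000
24,0.47866,0.94483,0.66755,1.29039,-0.52171,2.64817,-0.37231,1.49778,3.32216,0.67561,-0.45672,0.84150,0.72553,0.00000,0.00000,0.00000,0.00000,0.00000
25,0.50611,0.94033,0.68270,1.32338,-0.51439,2.84175,-0.53099,1.53048,3.27464,0.78921,-0.46348,0.84200,0.70570,0.00000,0.00000,0.00000,0.00000,0.00000
26,0.53552,0.93416,0.69813,1.35583,-0.50594,3.04250,-0.70628,1.55364,3.21214,0.90022,-0.47045,0.84263,0.68490,0.00000,0.00000,0.00000,0.00000,0.00000
27,0.56698,0.92615,0.71373,1.38758,-0.49640,3.25021,-0.89878,1.56471,3.13504,1.00614,-0.47764,0.84339,0.66314,0.00000,0.00000,0.00000,0.00000,0.00000
28,0.60055,0.91612,0.72937,1.41848,-0.48584,3.46455,-1.10904,1.56075,3.04379,1.10426,-0.48503,0.84427,0.64039,0.00000,0.00000,0.00000,0.00000,0.00000
29,0.63629,0.90390,0.74488,1.44841,-0.47435,3.68510,-1.33748,1.53836,2.93887,1.19168,-0.49264,0.84528,0.61667,0.00000,0.00000,0.00000,0.00000,0.00000
30,0.67427,0.88931,0.76006,1.47722,-0.46205,3.91127,-1.58434,1.49376,2.82076,1.26535,-0.50046,0.84643,0.59196,0.00000,0.00000,0.00000,0.00000,0.00000
31,0.71453,0.87216,0.77467,1.50478,-0.44910,4.14233,-1.84964,1.42278,2.68994,1.32206,-0.50850,0.84771,0.56625,,,,,
# final tcp position (m): -0.50850 0.84771 0.56625


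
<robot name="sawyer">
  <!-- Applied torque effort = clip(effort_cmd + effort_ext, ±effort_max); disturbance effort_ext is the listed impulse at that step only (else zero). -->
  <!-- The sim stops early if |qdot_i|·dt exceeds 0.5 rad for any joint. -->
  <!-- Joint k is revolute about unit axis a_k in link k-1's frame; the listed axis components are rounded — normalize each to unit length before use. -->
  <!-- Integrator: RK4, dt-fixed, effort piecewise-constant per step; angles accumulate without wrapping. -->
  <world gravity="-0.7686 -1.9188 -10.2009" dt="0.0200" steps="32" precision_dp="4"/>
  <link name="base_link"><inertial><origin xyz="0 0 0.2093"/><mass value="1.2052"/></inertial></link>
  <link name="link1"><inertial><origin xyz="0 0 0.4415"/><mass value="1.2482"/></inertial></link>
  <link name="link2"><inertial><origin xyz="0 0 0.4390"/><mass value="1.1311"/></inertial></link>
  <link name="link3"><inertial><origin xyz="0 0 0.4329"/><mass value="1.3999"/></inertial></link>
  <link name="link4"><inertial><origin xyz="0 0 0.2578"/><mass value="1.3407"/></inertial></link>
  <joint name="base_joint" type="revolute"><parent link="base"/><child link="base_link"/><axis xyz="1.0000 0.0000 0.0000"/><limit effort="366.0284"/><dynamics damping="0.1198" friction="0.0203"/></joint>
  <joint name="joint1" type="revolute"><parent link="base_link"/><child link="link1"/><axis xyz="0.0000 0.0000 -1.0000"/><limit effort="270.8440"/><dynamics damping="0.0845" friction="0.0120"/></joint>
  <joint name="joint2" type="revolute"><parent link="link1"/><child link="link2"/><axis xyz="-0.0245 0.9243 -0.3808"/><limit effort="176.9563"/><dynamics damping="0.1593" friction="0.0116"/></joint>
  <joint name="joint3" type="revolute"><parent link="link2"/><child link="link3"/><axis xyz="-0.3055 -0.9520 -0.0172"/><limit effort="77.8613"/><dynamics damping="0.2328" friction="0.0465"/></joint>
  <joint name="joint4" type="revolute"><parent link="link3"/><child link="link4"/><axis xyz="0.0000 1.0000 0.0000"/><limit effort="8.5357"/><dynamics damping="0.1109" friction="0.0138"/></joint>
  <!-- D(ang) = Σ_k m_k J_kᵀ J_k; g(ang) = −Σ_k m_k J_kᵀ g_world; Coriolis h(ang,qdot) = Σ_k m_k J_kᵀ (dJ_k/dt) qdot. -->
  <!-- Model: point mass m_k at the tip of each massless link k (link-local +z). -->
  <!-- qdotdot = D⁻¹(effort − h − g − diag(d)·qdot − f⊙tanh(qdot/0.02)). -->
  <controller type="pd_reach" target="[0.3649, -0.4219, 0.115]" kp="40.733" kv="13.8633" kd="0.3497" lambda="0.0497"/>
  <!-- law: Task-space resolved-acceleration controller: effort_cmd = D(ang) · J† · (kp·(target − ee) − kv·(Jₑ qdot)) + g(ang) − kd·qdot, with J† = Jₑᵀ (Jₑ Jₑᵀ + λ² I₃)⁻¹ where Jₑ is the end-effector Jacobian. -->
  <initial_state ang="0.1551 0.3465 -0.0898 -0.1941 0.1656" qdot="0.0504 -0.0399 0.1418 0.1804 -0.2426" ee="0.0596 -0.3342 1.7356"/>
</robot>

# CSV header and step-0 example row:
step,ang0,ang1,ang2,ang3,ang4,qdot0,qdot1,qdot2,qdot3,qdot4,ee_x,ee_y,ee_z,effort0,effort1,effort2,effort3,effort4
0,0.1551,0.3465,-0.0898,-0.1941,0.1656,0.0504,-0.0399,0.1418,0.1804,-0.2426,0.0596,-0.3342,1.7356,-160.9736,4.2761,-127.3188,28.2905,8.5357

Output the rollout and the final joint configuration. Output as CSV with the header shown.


step,ang0,ang1,ang2,ang3,ang4,qdot0,qdot1,qdot2,qdot3,qdot4,ee_x,ee_y,ee_z,effort0,effort1,effort2,effort3,effort4
1,0.1494,0.3498,-0.1441,-0.2681,0.2183,-0.5874,0.7430,-5.4684,-7.3718,5.3336,0.0614,-0.3356,1.7256,-83.5925,3.1872,-71.9879,14.2693,6.0041
2,0.1372,0.3858,-0.2797,-0.4459,0.3536,-0.5626,2.6316,-7.9635,-10.1666,7.9193,0.0637,-0.3331,1.6910,9.2141,-0.8665,0.7937,-9.4628,4.6116
3,0.1304,0.4485,-0.4389,-0.6445,0.5128,-0.1112,3.5195,-7.9709,-9.6903,8.0013,0.0622,-0.3237,1.6343,40.6841,-4.0509,34.4122,-18.1227,2.6817
4,0.1327,0.5185,-0.5909,-0.8263,0.6656,0.3267,3.4573,-7.2803,-8.5656,7.3747,0.0587,-0.3112,1.5663,44.6946,-4.5863,43.2839,-17.3267,0.2853
5,0.1426,0.5839,-0.7282,-0.9869,0.8051,0.6428,3.0639,-6.4767,-7.5510,6.6765,0.0563,-0.2985,1.4942,39.6640,-3.5635,42.1899,-13.1576,-1.9289
6,0.1576,0.6406,-0.8497,-1.1296,0.9312,0.8430,2.5829,-5.6791,-6.7651,6.0018,0.0563,-0.2873,1.4216,31.5201,-1.9664,37.5761,-8.2332,-3.6487
7,0.1757,0.6878,-0.9557,-1.2589,1.0441,0.9547,2.1114,-4.9092,-6.1936,5.3326,0.0589,-0.2784,1.3502,22.4386,-0.3274,32.0359,-3.5489,-4.8080
8,0.1954,0.7260,-1.0465,-1.3785,1.1437,1.0055,1.6919,-4.1709,-5.7915,4.6489,0.0639,-0.2721,1.2809,13.4440,1.1046,26.5746,0.5657,-5.4532
9,0.2157,0.7564,-1.1230,-1.4913,1.2296,1.0179,1.3402,-3.4643,-5.5084,3.9462,0.0708,-0.2684,1.2141,5.1085,2.2215,21.5510,4.0504,-5.6718
10,0.2360,0.7805,-1.1856,-1.5992,1.3014,1.0081,1.0579,-2.7874,-5.2982,3.2293,0.0790,-0.2671,1.1502,-2.2629,2.9895,17.0678,6.9464,-5.5589
11,0.2559,0.7995,-1.2349,-1.7033,1.3590,0.9864,0.8389,-2.1377,-5.1241,2.5056,0.0883,-0.2678,1.0892,-8.5612,3.4215,13.1325,9.3243,-5.2030
12,0.2754,0.8147,-1.2715,-1.8040,1.4021,0.9597,0.6745,-1.5132,-4.9593,1.7823,0.0983,-0.2704,1.0312,-13.8198,3.5630,9.7208,11.2529,-4.6806
13,0.2943,0.8270,-1.2958,-1.9014,1.4309,0.9317,0.5557,-0.9134,-4.7855,1.0657,0.1088,-0.2743,0.9761,-18.1651,3.4788,6.8004,12.7883,-4.0558
14,0.3127,0.8373,-1.3084,-1.9951,1.4454,0.9045,0.4746,-0.3399,-4.5915,0.3634,0.1196,-0.2793,0.9239,-21.7764,3.2410,4.3368,13.9702,-3.3807
15,0.3305,0.8463,-1.3098,-2.0847,1.4462,0.8786,0.4256,0.2037,-4.3712,-0.3140,0.1304,-0.2850,0.8743,-24.8576,2.9192,2.2948,14.8242,-2.6986
16,0.3479,0.8545,-1.3007,-2.1696,1.4337,0.8536,0.4056,0.7122,-4.1229,-0.9515,0.1410,-0.2912,0.8273,-27.6114,2.5715,0.6358,15.3650,-2.0458
17,0.3647,0.8627,-1.2818,-2.2494,1.4089,0.8264,0.4098,1.1817,-3.8504,-1.5473,0.1511,-0.2977,0.7827,-30.1673,2.2150,-0.7219,15.5960,-1.4323
18,0.3809,0.8711,-1.2539,-2.3234,1.3727,0.7935,0.4342,1.6073,-3.5586,-2.0914,0.1605,-0.3043,0.7404,-32.6162,1.8512,-1.8439,15.5187,-0.8718
19,0.3964,0.8801,-1.2179,-2.3916,1.3261,0.7509,0.4724,1.9859,-3.2544,-2.5770,0.1691,-0.3108,0.7004,-34.9360,1.4483,-2.7982,15.1337,-0.3706
20,0.4108,0.8899,-1.1749,-2.4536,1.2703,0.6948,0.5142,2.3155,-2.9453,-3.0018,0.1766,-0.3173,0.6626,-36.9300,0.9391,-3.6417,14.4469,0.0702
21,0.4240,0.9005,-1.1258,-2.5095,1.2066,0.6238,0.5429,2.5948,-2.6389,-3.3670,0.1828,-0.3237,0.6271,-38.1444,0.2254,-4.3997,13.4828,0.4516
22,0.4357,0.9113,-1.0716,-2.5593,1.1361,0.5412,0.5340,2.8214,-2.3418,-3.6736,0.1877,-0.3298,0.5938,-37.8046,-0.7992,-5.0409,12.3067,0.7728
23,0.4457,0.9212,-1.0135,-2.6034,1.0600,0.4581,0.4550,2.9893,-2.0588,-3.9153,0.1912,-0.3356,0.5629,-34.9198,-2.1836,-5.4584,11.0542,1.0277
24,0.4543,0.9284,-0.9528,-2.6420,0.9800,0.3956,0.2712,3.0874,-1.7929,-4.0706,0.1934,-0.3410,0.5343,-28.8101,-3.8075,-5.4985,9.9362,1.2032
25,0.4621,0.9308,-0.8909,-2.6754,0.8981,0.3825,-0.0402,3.1020,-1.5440,-4.0996,0.1944,-0.3460,0.5081,-20.0007,-5.3216,-5.0751,9.1595,1.2841
26,0.4703,0.9257,-0.8296,-2.7040,0.8172,0.4441,-0.4692,3.0262,-1.3094,-3.9592,0.1946,-0.3503,0.4844,-10.5251,-6.3083,-4.2998,8.7778,1.2652
27,0.4806,0.9113,-0.7706,-2.7280,0.7411,0.5871,-0.9763,2.8734,-1.0851,-3.6392,0.1945,-0.3540,0.4628,-2.8224,-6.5610,-3.4414,8.6311,1.1664
28,0.4945,0.8866,-0.7152,-2.7475,0.6728,0.7962,-1.5021,2.6739,-0.8676,-3.1732,0.1944,-0.3570,0.4433,1.6732,-6.2029,-2.7493,8.4610,1.0296
29,0.5129,0.8517,-0.6639,-2.7628,0.6147,1.0433,-1.9982,2.4641,-0.6554,-2.6281,0.1949,-0.3595,0.4254,2.8304,-5.5112,-2.3281,8.0665,0.9049
30,0.5363,0.8074,-0.6166,-2.7739,0.5677,1.3004,-2.4378,2.2734,-0.4482,-2.0723,0.1960,-0.3619,0.4090,1.2045,-4.7304,-2.1569,7.3665,0.8303
31,0.5648,0.7550,-0.5727,-2.7809,0.5314,1.5460,-2.8112,2.1201,-0.2464,-1.5554,0.1978,-0.3643,0.3936,-2.6016,-4.0025,-2.1618,6.3791,0.8225
32,0.5979,0.6957,-0.5314,-2.7839,0.5047,1.7654,-3.1163,2.0125,-0.0506,-1.1042,0.2002,-0.3670,0.3791,,,,,
# final ang (rad): 0.5979 0.6957 -0.5314 -2.7839 0.5047
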